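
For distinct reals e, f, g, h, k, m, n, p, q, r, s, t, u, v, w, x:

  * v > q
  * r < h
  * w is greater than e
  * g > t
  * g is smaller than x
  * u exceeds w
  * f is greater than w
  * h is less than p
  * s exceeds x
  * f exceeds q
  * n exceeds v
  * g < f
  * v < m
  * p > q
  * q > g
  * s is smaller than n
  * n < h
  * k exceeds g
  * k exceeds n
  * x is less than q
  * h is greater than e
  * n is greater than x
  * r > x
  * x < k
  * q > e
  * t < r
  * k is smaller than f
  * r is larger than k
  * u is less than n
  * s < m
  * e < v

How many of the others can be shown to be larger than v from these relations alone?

Directly above v: n, m.
One step further: k, h (4 so far).
One step further: r, f, p (7 so far).
No other element is forced above v by the given relations, so the count is 7.

7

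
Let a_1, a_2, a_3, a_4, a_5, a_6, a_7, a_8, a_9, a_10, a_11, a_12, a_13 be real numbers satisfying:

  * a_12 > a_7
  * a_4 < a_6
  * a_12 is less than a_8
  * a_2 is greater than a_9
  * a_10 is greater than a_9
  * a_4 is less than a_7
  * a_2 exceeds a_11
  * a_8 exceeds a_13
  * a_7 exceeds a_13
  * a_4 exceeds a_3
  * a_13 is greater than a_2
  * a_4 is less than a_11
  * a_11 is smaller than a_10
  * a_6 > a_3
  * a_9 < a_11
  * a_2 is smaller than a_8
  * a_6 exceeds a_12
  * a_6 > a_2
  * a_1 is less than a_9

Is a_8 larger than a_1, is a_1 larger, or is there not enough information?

Following the relations from a_1: a_1 < a_9 < a_11 < a_2 < a_13 < a_7 < a_12 < a_8.
So a_8 is larger.

a_8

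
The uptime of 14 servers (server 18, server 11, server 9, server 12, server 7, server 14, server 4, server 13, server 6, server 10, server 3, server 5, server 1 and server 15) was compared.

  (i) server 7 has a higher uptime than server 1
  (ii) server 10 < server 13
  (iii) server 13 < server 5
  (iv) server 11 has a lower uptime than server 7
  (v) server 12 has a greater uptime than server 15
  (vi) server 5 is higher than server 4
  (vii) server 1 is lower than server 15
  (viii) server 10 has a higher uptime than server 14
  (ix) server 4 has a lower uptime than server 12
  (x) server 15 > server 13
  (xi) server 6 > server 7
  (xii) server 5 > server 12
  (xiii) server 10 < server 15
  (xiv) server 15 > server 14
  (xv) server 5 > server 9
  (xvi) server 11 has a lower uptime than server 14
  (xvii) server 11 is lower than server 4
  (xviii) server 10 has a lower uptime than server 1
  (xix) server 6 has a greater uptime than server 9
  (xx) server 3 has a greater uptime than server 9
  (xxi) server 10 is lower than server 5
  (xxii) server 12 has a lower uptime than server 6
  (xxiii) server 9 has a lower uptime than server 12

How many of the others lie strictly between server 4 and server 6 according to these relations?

The relations place server 4 below server 6. An element lies strictly between them when it is forced above server 4 and also forced below server 6.
Above server 4: {server 12, server 5}. Below server 6: {server 11, server 14, server 9, server 10, server 1, server 7, server 13, server 15, server 12}.
Intersection: {server 12} — 1.

1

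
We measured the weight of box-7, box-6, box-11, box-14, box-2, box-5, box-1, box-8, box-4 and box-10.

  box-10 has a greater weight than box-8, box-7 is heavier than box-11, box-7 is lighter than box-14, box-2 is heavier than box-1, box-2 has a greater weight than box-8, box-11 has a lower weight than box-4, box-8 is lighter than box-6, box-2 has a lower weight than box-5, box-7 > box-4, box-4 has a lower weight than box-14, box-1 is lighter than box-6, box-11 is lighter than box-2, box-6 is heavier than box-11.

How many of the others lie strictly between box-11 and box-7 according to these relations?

1

Chaining upward from box-11 reaches: box-2, box-5, box-4, box-14, box-6.
Chaining downward from box-7 reaches: box-4.
Strictly between box-11 and box-7 are those in both lists: box-4 — 1 element.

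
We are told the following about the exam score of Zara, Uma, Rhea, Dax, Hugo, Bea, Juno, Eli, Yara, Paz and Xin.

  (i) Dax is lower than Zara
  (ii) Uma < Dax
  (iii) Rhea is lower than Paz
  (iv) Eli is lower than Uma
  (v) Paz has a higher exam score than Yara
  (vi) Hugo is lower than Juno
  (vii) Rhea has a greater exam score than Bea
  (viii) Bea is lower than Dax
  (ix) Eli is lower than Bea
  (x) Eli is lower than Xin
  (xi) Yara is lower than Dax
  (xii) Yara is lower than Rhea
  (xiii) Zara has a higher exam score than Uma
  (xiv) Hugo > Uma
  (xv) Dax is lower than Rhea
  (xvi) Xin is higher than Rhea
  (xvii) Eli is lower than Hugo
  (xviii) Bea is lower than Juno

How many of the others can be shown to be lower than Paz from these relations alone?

From Paz the given relations immediately reach Yara, Rhea.
From those, Bea, Dax — 4 in total.
From those, Eli, Uma — 6 in total.
No other element is forced below Paz by the given relations, so the count is 6.

6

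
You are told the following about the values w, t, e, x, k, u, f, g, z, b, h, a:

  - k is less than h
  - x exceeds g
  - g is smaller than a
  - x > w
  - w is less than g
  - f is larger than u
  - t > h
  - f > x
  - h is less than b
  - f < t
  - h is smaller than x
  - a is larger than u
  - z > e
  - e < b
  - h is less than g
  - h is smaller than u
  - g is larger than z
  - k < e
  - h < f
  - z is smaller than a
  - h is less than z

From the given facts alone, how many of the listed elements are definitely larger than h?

Directly above h: z, g, u, b, x, f, t.
One step further: a (8 so far).
No other element is forced above h by the given relations, so the count is 8.

8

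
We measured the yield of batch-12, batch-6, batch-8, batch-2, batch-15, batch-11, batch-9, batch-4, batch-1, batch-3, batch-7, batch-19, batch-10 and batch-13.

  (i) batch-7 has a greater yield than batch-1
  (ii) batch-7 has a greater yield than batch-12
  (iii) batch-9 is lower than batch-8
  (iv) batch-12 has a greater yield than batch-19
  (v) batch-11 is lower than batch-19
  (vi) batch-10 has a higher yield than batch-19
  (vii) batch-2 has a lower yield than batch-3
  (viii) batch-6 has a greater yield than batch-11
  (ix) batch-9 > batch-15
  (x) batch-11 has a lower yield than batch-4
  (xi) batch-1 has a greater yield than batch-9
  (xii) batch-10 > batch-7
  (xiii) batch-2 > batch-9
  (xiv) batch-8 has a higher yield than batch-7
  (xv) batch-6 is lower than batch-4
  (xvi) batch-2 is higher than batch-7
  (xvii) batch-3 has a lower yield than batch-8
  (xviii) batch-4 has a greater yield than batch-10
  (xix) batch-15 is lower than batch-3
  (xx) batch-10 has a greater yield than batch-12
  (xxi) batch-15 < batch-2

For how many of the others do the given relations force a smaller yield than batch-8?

From batch-8 the given relations immediately reach batch-9, batch-7, batch-3.
From those, batch-15, batch-1, batch-12, batch-2 — 7 in total.
From those, batch-19 — 8 in total.
From those, batch-11 — 9 in total.
No other element is forced below batch-8 by the given relations, so the count is 9.

9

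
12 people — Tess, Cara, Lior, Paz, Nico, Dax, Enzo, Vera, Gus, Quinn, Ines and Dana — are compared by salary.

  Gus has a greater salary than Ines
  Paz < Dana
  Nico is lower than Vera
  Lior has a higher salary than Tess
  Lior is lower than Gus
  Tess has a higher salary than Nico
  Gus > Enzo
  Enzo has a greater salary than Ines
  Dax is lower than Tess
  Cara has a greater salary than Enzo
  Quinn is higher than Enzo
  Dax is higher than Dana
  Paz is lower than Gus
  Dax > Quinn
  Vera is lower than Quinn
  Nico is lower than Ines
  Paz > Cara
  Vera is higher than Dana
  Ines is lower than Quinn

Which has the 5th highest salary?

Quinn

Piecing the relations together gives one ordering: Nico < Ines < Enzo < Cara < Paz < Dana < Vera < Quinn < Dax < Tess < Lior < Gus.
Counting 5 from the largest end gives Quinn.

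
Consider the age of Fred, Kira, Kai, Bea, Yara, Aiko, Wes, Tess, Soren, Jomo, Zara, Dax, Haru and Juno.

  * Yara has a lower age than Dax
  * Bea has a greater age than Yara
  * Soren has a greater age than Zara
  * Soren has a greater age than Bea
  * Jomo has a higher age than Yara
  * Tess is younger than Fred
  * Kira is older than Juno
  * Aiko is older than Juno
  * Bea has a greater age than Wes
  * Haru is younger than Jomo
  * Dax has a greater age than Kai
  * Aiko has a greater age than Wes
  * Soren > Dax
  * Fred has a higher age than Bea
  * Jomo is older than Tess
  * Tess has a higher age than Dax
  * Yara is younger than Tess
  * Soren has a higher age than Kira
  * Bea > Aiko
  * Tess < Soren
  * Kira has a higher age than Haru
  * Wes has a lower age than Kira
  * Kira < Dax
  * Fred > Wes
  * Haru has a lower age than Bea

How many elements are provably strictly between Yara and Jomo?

Chaining upward from Yara reaches: Dax, Tess, Bea, Soren, Fred.
Chaining downward from Jomo reaches: Juno, Kai, Wes, Haru, Kira, Dax, Tess.
Strictly between Yara and Jomo are those in both lists: Dax, Tess — 2 elements.

2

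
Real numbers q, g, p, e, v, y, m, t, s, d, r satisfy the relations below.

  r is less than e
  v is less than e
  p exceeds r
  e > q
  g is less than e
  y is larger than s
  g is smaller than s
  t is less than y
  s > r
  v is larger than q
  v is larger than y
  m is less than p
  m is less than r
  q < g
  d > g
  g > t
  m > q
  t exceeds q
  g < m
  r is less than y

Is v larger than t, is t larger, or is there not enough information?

v

t < g and g < m give t < m.
Then m < r extends the chain to r.
With r < s: t < g < m < r < s.
With s < y: t < g < m < r < s < y.
With y < v: t < g < m < r < s < y < v.
So v is larger.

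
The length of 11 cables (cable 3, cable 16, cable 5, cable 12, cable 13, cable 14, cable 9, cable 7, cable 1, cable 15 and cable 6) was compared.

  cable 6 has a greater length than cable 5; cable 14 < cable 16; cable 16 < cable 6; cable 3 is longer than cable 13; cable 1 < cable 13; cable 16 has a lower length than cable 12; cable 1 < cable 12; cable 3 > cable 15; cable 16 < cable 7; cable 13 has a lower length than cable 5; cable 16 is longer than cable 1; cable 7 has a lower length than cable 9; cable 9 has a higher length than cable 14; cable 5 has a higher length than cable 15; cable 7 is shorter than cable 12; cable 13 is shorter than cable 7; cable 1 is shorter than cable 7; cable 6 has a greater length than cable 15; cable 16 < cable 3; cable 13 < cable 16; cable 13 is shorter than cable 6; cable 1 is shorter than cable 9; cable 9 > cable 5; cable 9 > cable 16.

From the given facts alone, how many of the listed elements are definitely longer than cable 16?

5

From cable 16 the given relations immediately reach cable 7, cable 3, cable 9, cable 6, cable 12.
Nothing else is reachable above cable 16; 5 in all.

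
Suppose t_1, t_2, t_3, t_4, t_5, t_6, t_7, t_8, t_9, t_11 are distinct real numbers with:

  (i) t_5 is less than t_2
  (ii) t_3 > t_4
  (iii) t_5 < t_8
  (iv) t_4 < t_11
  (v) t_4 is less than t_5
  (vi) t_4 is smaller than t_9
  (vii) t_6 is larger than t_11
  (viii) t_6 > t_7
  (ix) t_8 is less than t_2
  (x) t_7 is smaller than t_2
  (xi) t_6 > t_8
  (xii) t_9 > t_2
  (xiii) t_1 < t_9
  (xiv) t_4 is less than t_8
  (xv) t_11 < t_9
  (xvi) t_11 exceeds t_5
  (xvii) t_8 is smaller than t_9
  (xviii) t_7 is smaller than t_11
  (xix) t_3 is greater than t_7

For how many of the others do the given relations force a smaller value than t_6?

5

From t_6 the given relations immediately reach t_7, t_8, t_11.
From those, t_4, t_5 — 5 in total.
Nothing else is reachable below t_6; 5 in all.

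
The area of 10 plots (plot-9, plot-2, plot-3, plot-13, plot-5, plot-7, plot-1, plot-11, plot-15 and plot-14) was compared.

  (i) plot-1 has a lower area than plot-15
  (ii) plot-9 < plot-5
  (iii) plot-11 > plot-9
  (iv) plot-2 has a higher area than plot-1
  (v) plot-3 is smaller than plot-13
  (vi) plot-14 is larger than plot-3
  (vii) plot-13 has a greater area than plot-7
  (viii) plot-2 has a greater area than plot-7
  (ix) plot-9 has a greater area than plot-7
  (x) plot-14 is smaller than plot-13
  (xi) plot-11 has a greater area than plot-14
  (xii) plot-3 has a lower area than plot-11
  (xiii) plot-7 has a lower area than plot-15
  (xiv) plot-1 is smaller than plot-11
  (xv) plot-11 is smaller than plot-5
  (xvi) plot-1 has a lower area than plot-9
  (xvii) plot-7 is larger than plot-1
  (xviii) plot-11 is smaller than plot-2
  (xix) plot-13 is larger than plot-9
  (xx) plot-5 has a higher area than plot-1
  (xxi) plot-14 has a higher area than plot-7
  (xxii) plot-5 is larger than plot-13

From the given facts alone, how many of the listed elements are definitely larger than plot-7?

7

Directly above plot-7: plot-14, plot-9, plot-2, plot-15, plot-13.
One step further: plot-11, plot-5 (7 so far).
No other element is forced above plot-7 by the given relations, so the count is 7.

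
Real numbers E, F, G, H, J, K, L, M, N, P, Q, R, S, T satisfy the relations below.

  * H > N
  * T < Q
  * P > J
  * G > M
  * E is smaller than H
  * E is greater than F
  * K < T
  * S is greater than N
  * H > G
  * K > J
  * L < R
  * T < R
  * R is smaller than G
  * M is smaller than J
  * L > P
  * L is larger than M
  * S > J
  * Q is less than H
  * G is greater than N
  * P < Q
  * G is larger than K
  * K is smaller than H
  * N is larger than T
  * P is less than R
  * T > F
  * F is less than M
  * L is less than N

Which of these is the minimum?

Chaining upward from F: directly above it, M, T, E; then J, L, Q, N, R, G, H; then K, P, S.
That covers every other element, and nothing is given below F, so F is the minimum.

F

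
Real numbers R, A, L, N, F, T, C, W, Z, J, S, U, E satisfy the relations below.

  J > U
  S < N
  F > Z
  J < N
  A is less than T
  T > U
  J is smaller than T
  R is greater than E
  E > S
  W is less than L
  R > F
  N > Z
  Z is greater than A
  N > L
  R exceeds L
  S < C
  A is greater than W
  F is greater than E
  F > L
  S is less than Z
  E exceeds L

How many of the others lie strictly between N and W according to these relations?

Chaining upward from W reaches: A, Z, T, L, E, F, R.
Chaining downward from N reaches: A, U, J, S, Z, L.
Strictly between W and N are those in both lists: A, Z, L — 3 elements.

3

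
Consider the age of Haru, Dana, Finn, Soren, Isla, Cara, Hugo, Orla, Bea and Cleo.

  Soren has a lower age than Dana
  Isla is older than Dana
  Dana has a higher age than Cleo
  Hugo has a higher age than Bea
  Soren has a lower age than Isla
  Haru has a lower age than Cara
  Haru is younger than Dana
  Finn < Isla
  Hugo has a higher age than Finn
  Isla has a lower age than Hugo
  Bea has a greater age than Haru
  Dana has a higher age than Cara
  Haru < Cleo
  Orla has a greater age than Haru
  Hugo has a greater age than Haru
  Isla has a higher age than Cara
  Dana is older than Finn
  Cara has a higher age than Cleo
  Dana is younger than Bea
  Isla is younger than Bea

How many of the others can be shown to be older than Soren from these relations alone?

From Soren the given relations immediately reach Dana, Isla.
From those, Bea, Hugo — 4 in total.
Nothing else is reachable above Soren; 4 in all.

4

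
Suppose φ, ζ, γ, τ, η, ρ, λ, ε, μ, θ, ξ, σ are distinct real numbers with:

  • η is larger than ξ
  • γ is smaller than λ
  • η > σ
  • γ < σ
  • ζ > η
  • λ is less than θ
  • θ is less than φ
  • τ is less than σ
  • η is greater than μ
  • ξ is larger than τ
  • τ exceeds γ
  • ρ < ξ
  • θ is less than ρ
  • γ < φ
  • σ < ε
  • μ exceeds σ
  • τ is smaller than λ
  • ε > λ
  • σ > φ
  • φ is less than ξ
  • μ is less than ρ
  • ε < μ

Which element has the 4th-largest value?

Chaining the given pairs: γ < τ < λ < θ < φ < σ < ε < μ < ρ < ξ < η < ζ.
Counting 4 from the largest end gives ρ.

ρ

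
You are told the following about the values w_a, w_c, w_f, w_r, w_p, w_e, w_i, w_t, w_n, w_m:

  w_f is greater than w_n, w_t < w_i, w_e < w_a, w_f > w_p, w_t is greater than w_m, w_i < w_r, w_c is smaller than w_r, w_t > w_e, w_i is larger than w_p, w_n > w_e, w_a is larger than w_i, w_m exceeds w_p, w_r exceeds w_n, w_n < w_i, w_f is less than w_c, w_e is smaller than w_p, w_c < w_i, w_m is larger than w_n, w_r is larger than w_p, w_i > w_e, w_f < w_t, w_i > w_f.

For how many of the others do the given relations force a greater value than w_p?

Directly above w_p: w_f, w_m, w_i, w_r.
One step further: w_c, w_t, w_a (7 so far).
Nothing else is reachable above w_p; 7 in all.

7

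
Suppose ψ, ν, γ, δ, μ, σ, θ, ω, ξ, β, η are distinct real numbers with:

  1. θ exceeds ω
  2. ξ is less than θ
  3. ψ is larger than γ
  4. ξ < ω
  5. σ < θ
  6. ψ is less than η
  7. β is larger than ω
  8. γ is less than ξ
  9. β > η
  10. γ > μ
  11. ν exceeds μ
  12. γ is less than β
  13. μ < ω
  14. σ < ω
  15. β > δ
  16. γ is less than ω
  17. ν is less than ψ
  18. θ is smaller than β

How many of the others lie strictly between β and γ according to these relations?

5

The relations place γ below β. An element lies strictly between them when it is forced above γ and also forced below β.
Above γ: {ξ, ψ, η, ω, θ}. Below β: {μ, δ, ν, ξ, ψ, η, σ, ω, θ}.
Intersection: {ξ, ψ, η, ω, θ} — 5.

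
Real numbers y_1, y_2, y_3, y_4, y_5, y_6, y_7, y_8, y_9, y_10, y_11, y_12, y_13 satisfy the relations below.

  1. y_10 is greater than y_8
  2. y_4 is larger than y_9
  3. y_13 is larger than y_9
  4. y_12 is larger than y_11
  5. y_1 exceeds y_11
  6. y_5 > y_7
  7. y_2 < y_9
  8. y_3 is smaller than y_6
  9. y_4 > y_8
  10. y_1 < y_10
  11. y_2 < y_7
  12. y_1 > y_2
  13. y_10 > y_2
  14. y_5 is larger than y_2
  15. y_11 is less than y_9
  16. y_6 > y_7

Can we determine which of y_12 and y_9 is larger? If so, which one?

Following every chain through y_12: below y_12 we get y_11.
y_9 is not reached, and no chain runs the other way from y_9 to y_12.
So the given relations leave the order of y_12 and y_9 undetermined.

undetermined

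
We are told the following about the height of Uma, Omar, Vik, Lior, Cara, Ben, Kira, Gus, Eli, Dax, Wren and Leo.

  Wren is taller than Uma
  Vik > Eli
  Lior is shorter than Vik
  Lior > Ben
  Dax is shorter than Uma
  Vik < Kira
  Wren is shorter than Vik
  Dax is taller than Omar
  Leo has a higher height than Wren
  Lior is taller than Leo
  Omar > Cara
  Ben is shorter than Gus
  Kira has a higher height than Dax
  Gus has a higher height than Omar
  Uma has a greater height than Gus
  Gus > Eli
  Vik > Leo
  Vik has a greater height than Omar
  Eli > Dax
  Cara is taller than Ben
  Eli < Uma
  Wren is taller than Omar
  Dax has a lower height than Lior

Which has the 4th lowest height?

Dax

Piecing the relations together gives one ordering: Ben < Cara < Omar < Dax < Eli < Gus < Uma < Wren < Leo < Lior < Vik < Kira.
Counting 4 from the smallest end gives Dax.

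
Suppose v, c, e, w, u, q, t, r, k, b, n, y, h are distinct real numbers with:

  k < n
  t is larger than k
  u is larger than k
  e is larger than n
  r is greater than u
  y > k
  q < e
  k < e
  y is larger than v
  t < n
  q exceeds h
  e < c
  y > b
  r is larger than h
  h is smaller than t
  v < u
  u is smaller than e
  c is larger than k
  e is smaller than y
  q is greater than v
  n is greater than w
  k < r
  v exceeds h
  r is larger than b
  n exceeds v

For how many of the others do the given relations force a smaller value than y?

10

Directly below y: b, k, v, e.
One step further: h, q, n, u (8 so far).
One step further: w, t (10 so far).
Nothing else is reachable below y; 10 in all.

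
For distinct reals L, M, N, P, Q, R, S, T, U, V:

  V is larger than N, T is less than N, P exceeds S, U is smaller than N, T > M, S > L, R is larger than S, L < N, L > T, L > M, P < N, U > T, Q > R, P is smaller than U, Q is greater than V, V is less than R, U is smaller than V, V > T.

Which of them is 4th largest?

N

Chaining the given pairs: M < T < L < S < P < U < N < V < R < Q.
The 4th largest is N.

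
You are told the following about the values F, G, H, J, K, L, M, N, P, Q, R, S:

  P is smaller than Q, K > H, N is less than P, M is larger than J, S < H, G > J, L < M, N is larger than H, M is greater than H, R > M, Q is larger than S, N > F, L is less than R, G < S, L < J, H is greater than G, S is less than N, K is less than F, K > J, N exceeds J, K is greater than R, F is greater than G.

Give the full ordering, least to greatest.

L < J < G < S < H < M < R < K < F < N < P < Q

The consecutive links are each given: L < J; J < G; G < S; S < H; H < M; M < R; R < K; K < F; F < N; N < P; P < Q.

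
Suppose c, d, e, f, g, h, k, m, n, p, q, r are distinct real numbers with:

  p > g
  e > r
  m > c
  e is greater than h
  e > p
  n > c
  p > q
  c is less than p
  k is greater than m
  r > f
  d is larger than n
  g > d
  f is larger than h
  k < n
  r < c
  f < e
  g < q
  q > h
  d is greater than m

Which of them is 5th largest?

The consecutive relations fix a unique order: h < f < r < c < m < k < n < d < g < q < p < e.
The 5th largest is d.

d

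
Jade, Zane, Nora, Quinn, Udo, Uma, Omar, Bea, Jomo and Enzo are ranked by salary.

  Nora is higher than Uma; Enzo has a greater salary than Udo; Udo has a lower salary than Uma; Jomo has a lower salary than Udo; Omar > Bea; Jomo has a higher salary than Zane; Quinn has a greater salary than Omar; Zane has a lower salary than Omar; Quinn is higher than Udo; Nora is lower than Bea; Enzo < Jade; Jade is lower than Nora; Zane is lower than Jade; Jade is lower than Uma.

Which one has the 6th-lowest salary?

Uma

Chaining the given pairs: Zane < Jomo < Udo < Enzo < Jade < Uma < Nora < Bea < Omar < Quinn.
Counting 6 from the smallest end gives Uma.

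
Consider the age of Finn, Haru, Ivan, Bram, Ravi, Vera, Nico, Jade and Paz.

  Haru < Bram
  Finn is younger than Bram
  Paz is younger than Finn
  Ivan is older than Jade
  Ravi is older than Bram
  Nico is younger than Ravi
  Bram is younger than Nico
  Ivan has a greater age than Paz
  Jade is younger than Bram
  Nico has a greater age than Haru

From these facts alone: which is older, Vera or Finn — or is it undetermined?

undetermined

Following every chain through Finn: above Finn we get Bram, Nico, Ravi; below Finn we get Paz.
Vera is not reached, and no chain runs the other way from Vera to Finn.
So the given relations leave the order of Finn and Vera undetermined.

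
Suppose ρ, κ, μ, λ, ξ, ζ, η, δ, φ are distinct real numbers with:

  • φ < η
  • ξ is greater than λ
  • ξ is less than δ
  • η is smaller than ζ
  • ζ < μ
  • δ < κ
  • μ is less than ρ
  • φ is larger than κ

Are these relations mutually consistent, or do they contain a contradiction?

The single ordering λ < ξ < δ < κ < φ < η < ζ < μ < ρ satisfies every listed relation, so no contradiction arises.

consistent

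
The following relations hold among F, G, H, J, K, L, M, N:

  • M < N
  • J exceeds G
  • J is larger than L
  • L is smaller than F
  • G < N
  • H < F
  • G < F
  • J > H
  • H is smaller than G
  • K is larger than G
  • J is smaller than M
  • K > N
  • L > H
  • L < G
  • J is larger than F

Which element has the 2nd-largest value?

N

Chaining the given pairs: H < L < G < F < J < M < N < K.
Counting 2 from the largest end gives N.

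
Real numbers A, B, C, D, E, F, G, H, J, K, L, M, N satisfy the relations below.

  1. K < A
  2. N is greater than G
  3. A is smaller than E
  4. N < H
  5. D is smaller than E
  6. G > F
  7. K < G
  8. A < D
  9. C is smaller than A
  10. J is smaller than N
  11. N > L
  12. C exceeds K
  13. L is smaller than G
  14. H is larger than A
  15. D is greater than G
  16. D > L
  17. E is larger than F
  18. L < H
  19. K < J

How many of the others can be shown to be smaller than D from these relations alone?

6

The elements the relations force below D are F, K, L, C, A, G — no chain reaches any other.
That is 6.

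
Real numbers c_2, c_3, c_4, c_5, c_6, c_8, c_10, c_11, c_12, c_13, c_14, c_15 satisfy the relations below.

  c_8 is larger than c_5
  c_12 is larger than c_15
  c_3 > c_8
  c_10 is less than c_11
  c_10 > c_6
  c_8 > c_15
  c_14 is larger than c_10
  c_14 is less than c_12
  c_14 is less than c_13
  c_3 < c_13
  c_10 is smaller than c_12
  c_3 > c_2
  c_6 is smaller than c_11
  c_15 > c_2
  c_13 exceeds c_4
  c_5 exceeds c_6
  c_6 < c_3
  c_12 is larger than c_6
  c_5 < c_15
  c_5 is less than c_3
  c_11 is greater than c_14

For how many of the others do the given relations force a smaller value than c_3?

5

Directly below c_3: c_6, c_5, c_2, c_8.
One step further: c_15 (5 so far).
Nothing else is reachable below c_3; 5 in all.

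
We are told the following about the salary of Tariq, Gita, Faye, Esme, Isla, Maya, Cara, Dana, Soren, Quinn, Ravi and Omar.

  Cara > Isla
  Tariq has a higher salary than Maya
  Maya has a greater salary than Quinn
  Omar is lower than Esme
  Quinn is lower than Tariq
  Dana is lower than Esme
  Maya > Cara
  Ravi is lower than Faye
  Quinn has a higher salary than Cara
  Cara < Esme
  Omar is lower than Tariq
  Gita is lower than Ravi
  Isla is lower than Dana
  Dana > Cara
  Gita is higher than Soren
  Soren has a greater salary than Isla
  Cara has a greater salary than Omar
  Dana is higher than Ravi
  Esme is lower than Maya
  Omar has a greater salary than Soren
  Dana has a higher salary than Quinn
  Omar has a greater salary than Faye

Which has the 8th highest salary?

Faye

Piecing the relations together gives one ordering: Isla < Soren < Gita < Ravi < Faye < Omar < Cara < Quinn < Dana < Esme < Maya < Tariq.
Counting 8 from the largest end gives Faye.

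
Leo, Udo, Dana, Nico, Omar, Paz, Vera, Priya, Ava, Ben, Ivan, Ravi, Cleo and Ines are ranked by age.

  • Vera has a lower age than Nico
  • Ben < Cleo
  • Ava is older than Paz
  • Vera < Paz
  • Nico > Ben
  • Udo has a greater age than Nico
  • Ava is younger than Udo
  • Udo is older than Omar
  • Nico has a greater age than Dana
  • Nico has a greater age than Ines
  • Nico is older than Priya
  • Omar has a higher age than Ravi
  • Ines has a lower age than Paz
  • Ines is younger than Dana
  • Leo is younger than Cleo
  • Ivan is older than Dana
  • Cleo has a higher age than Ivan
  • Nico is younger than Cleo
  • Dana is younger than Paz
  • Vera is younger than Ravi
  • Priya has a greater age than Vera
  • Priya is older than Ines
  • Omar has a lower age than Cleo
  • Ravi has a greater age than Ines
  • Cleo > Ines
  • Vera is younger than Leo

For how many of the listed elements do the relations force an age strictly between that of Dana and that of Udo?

3

The relations place Dana below Udo. An element lies strictly between them when it is forced above Dana and also forced below Udo.
Above Dana: {Paz, Ivan, Nico, Ava, Cleo}. Below Udo: {Ines, Vera, Priya, Paz, Ben, Nico, Ravi, Ava, Omar}.
Intersection: {Paz, Nico, Ava} — 3.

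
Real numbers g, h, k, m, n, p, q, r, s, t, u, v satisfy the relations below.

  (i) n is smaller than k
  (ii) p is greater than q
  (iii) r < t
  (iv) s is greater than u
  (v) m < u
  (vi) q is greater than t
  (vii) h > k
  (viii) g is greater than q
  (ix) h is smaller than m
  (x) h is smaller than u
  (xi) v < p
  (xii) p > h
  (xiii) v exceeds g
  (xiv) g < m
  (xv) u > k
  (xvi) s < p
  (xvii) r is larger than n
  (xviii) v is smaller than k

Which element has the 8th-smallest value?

The consecutive relations fix a unique order: n < r < t < q < g < v < k < h < m < u < s < p.
The 8th smallest is h.

h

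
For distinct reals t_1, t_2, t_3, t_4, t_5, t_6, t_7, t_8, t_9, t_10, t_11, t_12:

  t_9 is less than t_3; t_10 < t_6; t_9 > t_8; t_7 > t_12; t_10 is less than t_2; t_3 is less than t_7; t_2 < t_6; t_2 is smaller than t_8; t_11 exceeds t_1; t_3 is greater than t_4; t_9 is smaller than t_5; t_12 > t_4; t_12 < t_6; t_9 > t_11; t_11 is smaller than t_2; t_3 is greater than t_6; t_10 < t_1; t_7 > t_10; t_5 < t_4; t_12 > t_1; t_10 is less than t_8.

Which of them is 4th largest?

t_12

Chaining the given pairs: t_10 < t_1 < t_11 < t_2 < t_8 < t_9 < t_5 < t_4 < t_12 < t_6 < t_3 < t_7.
The 4th largest is t_12.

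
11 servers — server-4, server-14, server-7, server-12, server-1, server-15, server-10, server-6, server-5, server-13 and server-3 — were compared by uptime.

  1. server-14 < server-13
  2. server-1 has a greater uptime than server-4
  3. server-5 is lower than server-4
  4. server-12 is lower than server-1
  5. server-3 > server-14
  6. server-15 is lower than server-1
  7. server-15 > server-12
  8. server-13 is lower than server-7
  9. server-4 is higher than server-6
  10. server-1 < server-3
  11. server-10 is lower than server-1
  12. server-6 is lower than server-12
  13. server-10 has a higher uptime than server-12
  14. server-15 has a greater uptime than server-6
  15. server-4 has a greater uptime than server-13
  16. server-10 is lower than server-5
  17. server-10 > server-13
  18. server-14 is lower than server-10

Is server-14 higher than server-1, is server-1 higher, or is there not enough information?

server-14 < server-13 and server-13 < server-10 give server-14 < server-10.
With server-10 < server-5: server-14 < server-13 < server-10 < server-5.
With server-5 < server-4: server-14 < server-13 < server-10 < server-5 < server-4.
Then server-4 < server-1 extends the chain to server-1.
So server-1 is higher.

server-1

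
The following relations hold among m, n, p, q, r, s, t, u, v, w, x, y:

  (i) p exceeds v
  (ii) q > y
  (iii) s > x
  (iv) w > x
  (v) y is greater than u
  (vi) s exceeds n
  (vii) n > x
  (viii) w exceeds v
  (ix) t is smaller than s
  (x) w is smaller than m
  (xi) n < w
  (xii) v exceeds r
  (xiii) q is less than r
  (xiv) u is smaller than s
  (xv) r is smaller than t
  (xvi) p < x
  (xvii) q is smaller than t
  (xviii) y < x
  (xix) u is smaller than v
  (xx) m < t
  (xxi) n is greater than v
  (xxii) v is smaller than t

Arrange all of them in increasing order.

u < y < q < r < v < p < x < n < w < m < t < s

The consecutive links are each given: u < y; y < q; q < r; r < v; v < p; p < x; x < n; n < w; w < m; m < t; t < s.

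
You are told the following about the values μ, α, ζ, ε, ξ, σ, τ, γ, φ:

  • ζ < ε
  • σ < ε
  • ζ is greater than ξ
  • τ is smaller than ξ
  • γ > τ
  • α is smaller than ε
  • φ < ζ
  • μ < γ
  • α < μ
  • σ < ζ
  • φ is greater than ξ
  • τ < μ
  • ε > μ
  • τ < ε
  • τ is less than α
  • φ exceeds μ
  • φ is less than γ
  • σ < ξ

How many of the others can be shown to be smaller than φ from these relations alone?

The elements the relations force below φ are τ, σ, α, ξ, μ — no chain reaches any other.
That is 5.

5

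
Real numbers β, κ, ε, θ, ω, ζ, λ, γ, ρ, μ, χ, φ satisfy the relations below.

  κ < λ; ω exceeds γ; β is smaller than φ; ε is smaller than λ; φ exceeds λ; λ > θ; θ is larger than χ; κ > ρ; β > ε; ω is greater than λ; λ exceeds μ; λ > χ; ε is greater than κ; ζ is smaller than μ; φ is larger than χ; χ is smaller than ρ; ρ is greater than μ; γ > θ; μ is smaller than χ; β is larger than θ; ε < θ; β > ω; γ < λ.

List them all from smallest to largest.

Nothing is placed below ζ, so it is least; from there ζ < μ; μ < χ; χ < ρ; ρ < κ; κ < ε; ε < θ; θ < γ; γ < λ; λ < ω; ω < β; β < φ, each given directly.

ζ < μ < χ < ρ < κ < ε < θ < γ < λ < ω < β < φ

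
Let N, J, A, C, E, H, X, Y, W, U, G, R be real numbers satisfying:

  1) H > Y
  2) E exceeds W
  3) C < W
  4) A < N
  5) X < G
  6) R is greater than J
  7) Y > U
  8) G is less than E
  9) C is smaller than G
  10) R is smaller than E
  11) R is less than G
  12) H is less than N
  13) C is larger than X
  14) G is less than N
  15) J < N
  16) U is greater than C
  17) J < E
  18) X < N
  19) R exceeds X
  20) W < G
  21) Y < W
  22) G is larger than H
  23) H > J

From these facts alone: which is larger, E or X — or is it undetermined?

X < C and C < U give X < U.
With U < Y: X < C < U < Y.
Then Y < W extends the chain to W.
With W < G: X < C < U < Y < W < G.
Then G < E extends the chain to E.
So E is larger.

E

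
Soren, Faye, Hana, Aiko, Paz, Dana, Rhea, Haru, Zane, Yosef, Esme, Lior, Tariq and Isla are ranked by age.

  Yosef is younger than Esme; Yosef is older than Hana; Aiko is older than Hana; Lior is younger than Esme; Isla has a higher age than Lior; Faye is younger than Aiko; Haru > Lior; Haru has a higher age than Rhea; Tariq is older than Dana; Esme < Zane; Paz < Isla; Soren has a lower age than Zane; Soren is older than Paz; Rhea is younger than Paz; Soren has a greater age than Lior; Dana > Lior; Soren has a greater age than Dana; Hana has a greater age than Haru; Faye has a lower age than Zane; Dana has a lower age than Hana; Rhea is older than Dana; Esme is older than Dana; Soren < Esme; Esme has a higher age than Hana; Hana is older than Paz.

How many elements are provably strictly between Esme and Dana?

6

The relations place Dana below Esme. An element lies strictly between them when it is forced above Dana and also forced below Esme.
Above Dana: {Rhea, Paz, Haru, Soren, Hana, Aiko, Tariq, Yosef, Zane, Isla}. Below Esme: {Lior, Rhea, Paz, Haru, Soren, Hana, Yosef}.
Intersection: {Rhea, Paz, Haru, Soren, Hana, Yosef} — 6.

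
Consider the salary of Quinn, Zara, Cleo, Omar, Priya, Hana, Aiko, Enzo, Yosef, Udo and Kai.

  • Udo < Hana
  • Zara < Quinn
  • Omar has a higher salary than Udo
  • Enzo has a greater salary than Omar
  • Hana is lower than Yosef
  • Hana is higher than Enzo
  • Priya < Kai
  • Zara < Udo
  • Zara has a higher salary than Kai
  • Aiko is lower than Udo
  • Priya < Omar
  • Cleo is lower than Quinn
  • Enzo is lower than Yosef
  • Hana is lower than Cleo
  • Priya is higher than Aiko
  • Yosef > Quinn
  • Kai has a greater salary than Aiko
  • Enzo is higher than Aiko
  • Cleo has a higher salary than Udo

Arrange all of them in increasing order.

Aiko < Priya < Kai < Zara < Udo < Omar < Enzo < Hana < Cleo < Quinn < Yosef

Nothing is placed below Aiko, so it is least; from there Aiko < Priya; Priya < Kai; Kai < Zara; Zara < Udo; Udo < Omar; Omar < Enzo; Enzo < Hana; Hana < Cleo; Cleo < Quinn; Quinn < Yosef, each given directly.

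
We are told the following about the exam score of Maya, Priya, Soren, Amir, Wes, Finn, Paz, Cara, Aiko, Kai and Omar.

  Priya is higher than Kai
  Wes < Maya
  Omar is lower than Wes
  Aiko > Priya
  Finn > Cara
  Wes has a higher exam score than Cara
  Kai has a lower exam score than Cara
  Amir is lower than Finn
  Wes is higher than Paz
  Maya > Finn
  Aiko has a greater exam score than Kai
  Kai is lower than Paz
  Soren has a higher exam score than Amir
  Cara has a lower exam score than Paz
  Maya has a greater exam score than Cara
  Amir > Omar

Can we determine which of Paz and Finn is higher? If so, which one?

Following every chain through Paz: above Paz we get Wes, Maya; below Paz we get Kai, Cara.
Finn is not reached, and no chain runs the other way from Finn to Paz.
So the given relations leave the order of Paz and Finn undetermined.

undetermined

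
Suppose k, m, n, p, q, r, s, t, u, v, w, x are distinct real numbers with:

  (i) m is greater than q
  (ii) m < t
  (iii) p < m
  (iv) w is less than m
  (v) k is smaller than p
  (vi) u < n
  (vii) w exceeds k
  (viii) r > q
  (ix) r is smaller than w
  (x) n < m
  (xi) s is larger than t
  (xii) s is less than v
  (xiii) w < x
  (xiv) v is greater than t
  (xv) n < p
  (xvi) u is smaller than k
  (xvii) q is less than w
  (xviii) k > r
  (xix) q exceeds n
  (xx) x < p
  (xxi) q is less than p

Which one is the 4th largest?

m

Chaining the given pairs: u < n < q < r < k < w < x < p < m < t < s < v.
Counting 4 from the largest end gives m.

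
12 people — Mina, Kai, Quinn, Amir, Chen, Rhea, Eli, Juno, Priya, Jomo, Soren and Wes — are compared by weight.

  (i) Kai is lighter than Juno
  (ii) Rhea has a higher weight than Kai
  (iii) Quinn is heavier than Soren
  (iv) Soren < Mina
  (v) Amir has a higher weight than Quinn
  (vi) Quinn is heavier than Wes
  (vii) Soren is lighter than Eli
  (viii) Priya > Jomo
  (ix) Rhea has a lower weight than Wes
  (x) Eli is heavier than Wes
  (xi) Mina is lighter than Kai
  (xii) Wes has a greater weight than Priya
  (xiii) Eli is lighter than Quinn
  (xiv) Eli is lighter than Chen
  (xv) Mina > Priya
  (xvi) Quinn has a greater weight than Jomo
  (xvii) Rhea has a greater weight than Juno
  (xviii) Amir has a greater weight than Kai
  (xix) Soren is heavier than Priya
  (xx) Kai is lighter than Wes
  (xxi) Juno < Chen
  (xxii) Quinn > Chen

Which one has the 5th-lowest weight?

The consecutive relations fix a unique order: Jomo < Priya < Soren < Mina < Kai < Juno < Rhea < Wes < Eli < Chen < Quinn < Amir.
The 5th smallest is Kai.

Kai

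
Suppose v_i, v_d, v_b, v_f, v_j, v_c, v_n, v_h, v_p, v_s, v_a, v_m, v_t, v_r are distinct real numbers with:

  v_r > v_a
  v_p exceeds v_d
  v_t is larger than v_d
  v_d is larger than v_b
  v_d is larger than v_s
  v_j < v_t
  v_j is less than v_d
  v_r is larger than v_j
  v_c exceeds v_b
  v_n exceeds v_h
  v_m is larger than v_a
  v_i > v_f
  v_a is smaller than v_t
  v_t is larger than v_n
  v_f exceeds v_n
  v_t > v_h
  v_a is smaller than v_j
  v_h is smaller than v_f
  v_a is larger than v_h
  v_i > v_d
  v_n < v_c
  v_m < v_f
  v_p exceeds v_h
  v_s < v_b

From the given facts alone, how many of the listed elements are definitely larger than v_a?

From v_a the given relations immediately reach v_m, v_j, v_t, v_r.
From those, v_f, v_d — 6 in total.
From those, v_i, v_p — 8 in total.
Nothing else is reachable above v_a; 8 in all.

8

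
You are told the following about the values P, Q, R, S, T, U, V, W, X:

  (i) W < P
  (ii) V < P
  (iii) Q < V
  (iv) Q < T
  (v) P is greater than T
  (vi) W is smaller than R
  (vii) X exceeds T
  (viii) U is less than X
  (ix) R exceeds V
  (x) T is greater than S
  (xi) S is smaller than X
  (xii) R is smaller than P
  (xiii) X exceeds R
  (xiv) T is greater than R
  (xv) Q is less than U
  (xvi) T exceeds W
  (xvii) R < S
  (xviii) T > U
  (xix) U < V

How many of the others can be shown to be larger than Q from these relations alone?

Directly above Q: U, V, T.
One step further: R, P, X (6 so far).
One step further: S (7 so far).
No other element is forced above Q by the given relations, so the count is 7.

7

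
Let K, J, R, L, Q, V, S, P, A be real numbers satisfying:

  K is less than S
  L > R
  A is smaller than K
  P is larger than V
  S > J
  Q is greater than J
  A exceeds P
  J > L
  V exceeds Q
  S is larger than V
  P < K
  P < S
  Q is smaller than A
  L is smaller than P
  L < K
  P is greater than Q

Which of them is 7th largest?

Chaining the given pairs: R < L < J < Q < V < P < A < K < S.
The 7th largest is J.

J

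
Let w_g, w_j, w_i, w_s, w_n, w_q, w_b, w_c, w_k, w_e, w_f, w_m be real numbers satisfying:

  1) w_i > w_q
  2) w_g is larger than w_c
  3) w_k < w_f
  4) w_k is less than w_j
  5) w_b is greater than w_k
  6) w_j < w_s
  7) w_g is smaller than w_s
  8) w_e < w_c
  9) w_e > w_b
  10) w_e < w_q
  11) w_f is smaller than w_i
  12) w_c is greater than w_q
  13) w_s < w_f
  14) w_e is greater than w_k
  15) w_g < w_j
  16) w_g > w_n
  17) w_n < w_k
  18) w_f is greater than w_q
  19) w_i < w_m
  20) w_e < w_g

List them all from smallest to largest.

w_n < w_k < w_b < w_e < w_q < w_c < w_g < w_j < w_s < w_f < w_i < w_m

Nothing is placed below w_n, so it is least; from there w_n < w_k; w_k < w_b; w_b < w_e; w_e < w_q; w_q < w_c; w_c < w_g; w_g < w_j; w_j < w_s; w_s < w_f; w_f < w_i; w_i < w_m, each given directly.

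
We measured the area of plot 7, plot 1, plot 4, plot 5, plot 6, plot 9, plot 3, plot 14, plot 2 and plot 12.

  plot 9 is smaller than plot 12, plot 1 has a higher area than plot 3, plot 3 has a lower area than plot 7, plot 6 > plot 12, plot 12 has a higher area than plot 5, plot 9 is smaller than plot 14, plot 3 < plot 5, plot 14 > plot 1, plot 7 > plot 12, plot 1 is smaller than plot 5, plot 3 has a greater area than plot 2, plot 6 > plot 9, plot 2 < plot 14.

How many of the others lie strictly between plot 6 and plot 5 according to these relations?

1

The relations place plot 5 below plot 6. An element lies strictly between them when it is forced above plot 5 and also forced below plot 6.
Above plot 5: {plot 12, plot 7}. Below plot 6: {plot 9, plot 2, plot 3, plot 1, plot 12}.
Intersection: {plot 12} — 1.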